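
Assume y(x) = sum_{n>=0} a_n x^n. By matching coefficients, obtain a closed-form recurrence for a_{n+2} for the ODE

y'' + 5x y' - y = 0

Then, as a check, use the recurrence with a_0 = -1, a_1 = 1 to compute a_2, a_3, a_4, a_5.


Substitute y = sum_n a_n x^n.
y''(x) has coefficient (n+2)(n+1) a_{n+2} at x^n;
5 x y'(x) has coefficient 5 n a_n at x^n (shift);
-y(x) has coefficient -1 a_n at x^n.
Matching x^n: (n+2)(n+1) a_{n+2} + (5n - 1) a_n = 0.
Thus a_{n+2} = (-5n + 1) / ((n+1)(n+2)) * a_n.

Check with a_0 = -1, a_1 = 1 (apply the recurrence for n = 0, 1, 2, 3): a_0 = -1, a_1 = 1, a_2 = -1/2, a_3 = -2/3, a_4 = 3/8, a_5 = 7/15.

a_(n+2) = (-5n + 1) / ((n+1)(n+2)) * a_n; check: a_0 = -1, a_1 = 1, a_2 = -1/2, a_3 = -2/3, a_4 = 3/8, a_5 = 7/15


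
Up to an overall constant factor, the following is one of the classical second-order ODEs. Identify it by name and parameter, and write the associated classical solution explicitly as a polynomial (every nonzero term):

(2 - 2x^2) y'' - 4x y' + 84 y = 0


All three coefficients share the factor 2; dividing through by 2 gives  (1 - x^2) y'' - 2x y' + 42 y = 0.
This matches the Legendre equation (1 - x^2) y'' - 2x y' + n(n+1) y = 0 (note the -2x y' term) with n(n+1) = 42, so n = 6; the polynomial solution is P_6(x).
With y = sum_k a_k x^k, matching x^k gives (k+2)(k+1) a_{k+2} = [k(k+1) - n(n+1)] a_k = (k - 6)(k + 7) a_k. The right side vanishes at k = 6, so the series with the parity of 6 terminates at degree 6.
Standard normalization (P_n(1) = 1): leading coefficient (2n)!/(2^n (n!)^2) = 479001600/(64*518400) = 231/16, so a_6 = 231/16. Work downward with a_k = (k+1)(k+2) a_{k+2} / ((k - 6)(k + 7)):
  a_4 = (5)(6)(231/16) / ((4 - 6)(4 + 7)) = (3465/8)/(-22) = -315/16
  a_2 = (3)(4)(-315/16) / ((2 - 6)(2 + 7)) = (-945/4)/(-36) = 105/16
  a_0 = (1)(2)(105/16) / ((0 - 6)(0 + 7)) = (105/8)/(-42) = -5/16
Hence P_6(x) = 231 x^6/16 - 315 x^4/16 + 105 x^2/16 - 5/16.

P_6(x); series = 231 x^6/16 - 315 x^4/16 + 105 x^2/16 - 5/16


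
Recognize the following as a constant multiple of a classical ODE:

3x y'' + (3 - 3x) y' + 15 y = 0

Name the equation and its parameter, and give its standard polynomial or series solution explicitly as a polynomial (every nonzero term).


All three coefficients share the factor 3; dividing through by 3 gives  x y'' + (1 - x) y' + 5 y = 0.
This matches the Laguerre equation x y'' + (1 - x) y' + n y = 0 with n = 5; the polynomial solution is L_5(x).
With y = sum_k a_k x^k, matching x^k gives (k+1)k a_{k+1} + (k+1) a_{k+1} - k a_k + n a_k = 0, i.e. (k+1)^2 a_{k+1} = (k - n) a_k = (k - 5) a_k. The right side vanishes at k = 5, so the series terminates at degree 5.
Standard normalization L_n(0) = 1 gives a_0 = 1. Work upward with a_{k+1} = (k - 5) a_k / (k+1)^2:
  a_1 = (0 - 5)(1) / 1^2 = -5/1 = -5
  a_2 = (1 - 5)(-5) / 2^2 = 20/4 = 5
  a_3 = (2 - 5)(5) / 3^2 = -15/9 = -5/3
  a_4 = (3 - 5)(-5/3) / 4^2 = (10/3)/16 = 5/24
  a_5 = (4 - 5)(5/24) / 5^2 = (-5/24)/25 = -1/120
Hence L_5(x) = -x^5/120 + 5 x^4/24 - 5 x^3/3 + 5 x^2 - 5 x + 1.

L_5(x); series = -x^5/120 + 5 x^4/24 - 5 x^3/3 + 5 x^2 - 5 x + 1


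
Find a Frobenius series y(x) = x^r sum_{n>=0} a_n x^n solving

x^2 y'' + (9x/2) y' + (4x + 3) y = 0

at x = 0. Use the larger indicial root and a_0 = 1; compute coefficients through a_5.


Write in Frobenius form y'' + (p(x)/x) y' + (q(x)/x^2) y = 0:
  p(x) = 9/2,  q(x) = 4x + 3.
Indicial equation: r(r-1) + (9/2) r + (3) = 0 -> roots r_1 = -3/2, r_2 = -2.
Take r = r_1 = -3/2. Let y(x) = x^r sum_{n>=0} a_n x^n with a_0 = 1.
Substitute y = x^r sum a_n x^n and match x^{r+n}. The recurrence is
  D(n) a_n + 4 a_{n-1} = 0,  where D(n) = (r+n)(r+n-1) + (9/2)(r+n) + (3).
  a_n = -4 / D(n) * a_{n-1}.
Since the indicial polynomial factors as (r - r_1)(r - r_2), D(n) = (r_1 + n - r_1)(r_1 + n - r_2) = n(n + 1/2).
Evaluating step by step (a_0 = 1):
  n = 1: D(1) = 1(1 + 1/2) = 3/2; numerator = -4(1) = -4; a_1 = (-4)/(3/2) = -8/3
  n = 2: D(2) = 2(2 + 1/2) = 5; numerator = -4(-8/3) = 32/3; a_2 = (32/3)/(5) = 32/15
  n = 3: D(3) = 3(3 + 1/2) = 21/2; numerator = -4(32/15) = -128/15; a_3 = (-128/15)/(21/2) = -256/315
  n = 4: D(4) = 4(4 + 1/2) = 18; numerator = -4(-256/315) = 1024/315; a_4 = (1024/315)/(18) = 512/2835
  n = 5: D(5) = 5(5 + 1/2) = 55/2; numerator = -4(512/2835) = -2048/2835; a_5 = (-2048/2835)/(55/2) = -4096/155925

r = -3/2; a_0 = 1; a_1 = -8/3; a_2 = 32/15; a_3 = -256/315; a_4 = 512/2835; a_5 = -4096/155925


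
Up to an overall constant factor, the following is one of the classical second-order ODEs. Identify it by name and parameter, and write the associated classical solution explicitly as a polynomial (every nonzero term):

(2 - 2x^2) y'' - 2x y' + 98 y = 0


All three coefficients share the factor 2; dividing through by 2 gives  (1 - x^2) y'' - x y' + 49 y = 0.
This matches the Chebyshev equation (1 - x^2) y'' - x y' + n^2 y = 0 (note the -x y' term, not -2x y') with n^2 = 49, so n = 7; the polynomial solution is T_7(x).
With y = sum_k a_k x^k, matching x^k gives (k+2)(k+1) a_{k+2} = (k^2 - n^2) a_k = (k - 7)(k + 7) a_k. The right side vanishes at k = 7, so the series with the parity of 7 terminates at degree 7.
Standard normalization: leading coefficient of T_n is 2^(n-1), so a_7 = 2^6 = 64. Work downward with a_k = (k+1)(k+2) a_{k+2} / ((k - 7)(k + 7)):
  a_5 = (6)(7)(64) / ((5 - 7)(5 + 7)) = 2688/(-24) = -112
  a_3 = (4)(5)(-112) / ((3 - 7)(3 + 7)) = -2240/(-40) = 56
  a_1 = (2)(3)(56) / ((1 - 7)(1 + 7)) = 336/(-48) = -7
Hence T_7(x) = 64 x^7 - 112 x^5 + 56 x^3 - 7 x.

T_7(x); series = 64 x^7 - 112 x^5 + 56 x^3 - 7 x


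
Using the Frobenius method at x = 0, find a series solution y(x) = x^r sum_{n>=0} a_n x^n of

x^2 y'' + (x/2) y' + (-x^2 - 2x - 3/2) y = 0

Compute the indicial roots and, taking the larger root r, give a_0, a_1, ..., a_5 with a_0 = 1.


Write in Frobenius form y'' + (p(x)/x) y' + (q(x)/x^2) y = 0:
  p(x) = 1/2,  q(x) = -x^2 - 2x - 3/2.
Indicial equation: r(r-1) + (1/2) r + (-3/2) = 0 -> roots r_1 = 3/2, r_2 = -1.
Take r = r_1 = 3/2. Let y(x) = x^r sum_{n>=0} a_n x^n with a_0 = 1.
Substitute y = x^r sum a_n x^n and match x^{r+n}. The recurrence is
  D(n) a_n - 2 a_{n-1} - 1 a_{n-2} = 0,  where D(n) = (r+n)(r+n-1) + (1/2)(r+n) + (-3/2).
  a_n = [2 a_{n-1} + 1 a_{n-2}] / D(n).
Since the indicial polynomial factors as (r - r_1)(r - r_2), D(n) = (r_1 + n - r_1)(r_1 + n - r_2) = n(n + 5/2).
Evaluating step by step (a_0 = 1):
  n = 1: D(1) = 1(1 + 5/2) = 7/2; numerator = 2(1) = 2; a_1 = (2)/(7/2) = 4/7
  n = 2: D(2) = 2(2 + 5/2) = 9; numerator = 2(4/7) + 1(1) = 15/7; a_2 = (15/7)/(9) = 5/21
  n = 3: D(3) = 3(3 + 5/2) = 33/2; numerator = 2(5/21) + 1(4/7) = 22/21; a_3 = (22/21)/(33/2) = 4/63
  n = 4: D(4) = 4(4 + 5/2) = 26; numerator = 2(4/63) + 1(5/21) = 23/63; a_4 = (23/63)/(26) = 23/1638
  n = 5: D(5) = 5(5 + 5/2) = 75/2; numerator = 2(23/1638) + 1(4/63) = 25/273; a_5 = (25/273)/(75/2) = 2/819

r = 3/2; a_0 = 1; a_1 = 4/7; a_2 = 5/21; a_3 = 4/63; a_4 = 23/1638; a_5 = 2/819


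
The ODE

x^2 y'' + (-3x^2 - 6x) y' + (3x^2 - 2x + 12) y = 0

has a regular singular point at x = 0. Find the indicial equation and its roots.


Divide by x^2 to reach normal form y'' + P_1(x) y' + P_2(x) y = 0 with P_1(x) = -3 - 6/x and P_2(x) = 3 - 2/x + 12/x^2.
x = 0 is a singular point because the y'-coefficient -3 - 6/x has a pole at x = 0 and the y-coefficient 3 - 2/x + 12/x^2 has a pole at x = 0.
It is a regular singular point because x P_1(x) = p(x) = -3x - 6 and x^2 P_2(x) = q(x) = 3x^2 - 2x + 12 are polynomials, hence analytic at x = 0.
p(0) = -6,  q(0) = 12.
Indicial equation: r(r-1) + p(0) r + q(0) = 0, i.e. r^2 + (p(0) - 1) r + q(0) = 0, i.e. r^2 - 7 r + 12 = 0.
Discriminant: (-7)^2 - 4(12) = 1, so r = (7 ± 1)/2.
Solving: r_1 = 4, r_2 = 3.

indicial: r^2 - 7 r + 12 = 0; roots r_1 = 4, r_2 = 3


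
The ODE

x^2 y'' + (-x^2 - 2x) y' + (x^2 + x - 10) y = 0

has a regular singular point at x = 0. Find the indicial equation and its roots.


Divide by x^2 to reach normal form y'' + P_1(x) y' + P_2(x) y = 0 with P_1(x) = -1 - 2/x and P_2(x) = 1 + 1/x - 10/x^2.
x = 0 is a singular point because the y'-coefficient -1 - 2/x has a pole at x = 0 and the y-coefficient 1 + 1/x - 10/x^2 has a pole at x = 0.
It is a regular singular point because x P_1(x) = p(x) = -x - 2 and x^2 P_2(x) = q(x) = x^2 + x - 10 are polynomials, hence analytic at x = 0.
p(0) = -2,  q(0) = -10.
Indicial equation: r(r-1) + p(0) r + q(0) = 0, i.e. r^2 + (p(0) - 1) r + q(0) = 0, i.e. r^2 - 3 r - 10 = 0.
Discriminant: (-3)^2 - 4(-10) = 49, so r = (3 ± 7)/2.
Solving: r_1 = 5, r_2 = -2.

indicial: r^2 - 3 r - 10 = 0; roots r_1 = 5, r_2 = -2


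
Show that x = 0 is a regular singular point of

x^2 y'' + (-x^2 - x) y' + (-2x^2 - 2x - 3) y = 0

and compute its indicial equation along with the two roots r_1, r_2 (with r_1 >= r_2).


Divide by x^2 to reach normal form y'' + P_1(x) y' + P_2(x) y = 0 with P_1(x) = -1 - 1/x and P_2(x) = -2 - 2/x - 3/x^2.
x = 0 is a singular point because the y'-coefficient -1 - 1/x has a pole at x = 0 and the y-coefficient -2 - 2/x - 3/x^2 has a pole at x = 0.
It is a regular singular point because x P_1(x) = p(x) = -x - 1 and x^2 P_2(x) = q(x) = -2x^2 - 2x - 3 are polynomials, hence analytic at x = 0.
p(0) = -1,  q(0) = -3.
Indicial equation: r(r-1) + p(0) r + q(0) = 0, i.e. r^2 + (p(0) - 1) r + q(0) = 0, i.e. r^2 - 2 r - 3 = 0.
Discriminant: (-2)^2 - 4(-3) = 16, so r = (2 ± 4)/2.
Solving: r_1 = 3, r_2 = -1.

indicial: r^2 - 2 r - 3 = 0; roots r_1 = 3, r_2 = -1


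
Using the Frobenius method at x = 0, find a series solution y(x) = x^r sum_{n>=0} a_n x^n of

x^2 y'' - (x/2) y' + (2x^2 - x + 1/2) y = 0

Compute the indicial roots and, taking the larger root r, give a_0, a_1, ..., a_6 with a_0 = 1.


Write in Frobenius form y'' + (p(x)/x) y' + (q(x)/x^2) y = 0:
  p(x) = -1/2,  q(x) = 2x^2 - x + 1/2.
Indicial equation: r(r-1) + (-1/2) r + (1/2) = 0 -> roots r_1 = 1, r_2 = 1/2.
Take r = r_1 = 1. Let y(x) = x^r sum_{n>=0} a_n x^n with a_0 = 1.
Substitute y = x^r sum a_n x^n and match x^{r+n}. The recurrence is
  D(n) a_n - 1 a_{n-1} + 2 a_{n-2} = 0,  where D(n) = (r+n)(r+n-1) + (-1/2)(r+n) + (1/2).
  a_n = [1 a_{n-1} - 2 a_{n-2}] / D(n).
Since the indicial polynomial factors as (r - r_1)(r - r_2), D(n) = (r_1 + n - r_1)(r_1 + n - r_2) = n(n + 1/2).
Evaluating step by step (a_0 = 1):
  n = 1: D(1) = 1(1 + 1/2) = 3/2; numerator = 1(1) = 1; a_1 = (1)/(3/2) = 2/3
  n = 2: D(2) = 2(2 + 1/2) = 5; numerator = 1(2/3) - 2(1) = -4/3; a_2 = (-4/3)/(5) = -4/15
  n = 3: D(3) = 3(3 + 1/2) = 21/2; numerator = 1(-4/15) - 2(2/3) = -8/5; a_3 = (-8/5)/(21/2) = -16/105
  n = 4: D(4) = 4(4 + 1/2) = 18; numerator = 1(-16/105) - 2(-4/15) = 8/21; a_4 = (8/21)/(18) = 4/189
  n = 5: D(5) = 5(5 + 1/2) = 55/2; numerator = 1(4/189) - 2(-16/105) = 44/135; a_5 = (44/135)/(55/2) = 8/675
  n = 6: D(6) = 6(6 + 1/2) = 39; numerator = 1(8/675) - 2(4/189) = -16/525; a_6 = (-16/525)/(39) = -16/20475

r = 1; a_0 = 1; a_1 = 2/3; a_2 = -4/15; a_3 = -16/105; a_4 = 4/189; a_5 = 8/675; a_6 = -16/20475


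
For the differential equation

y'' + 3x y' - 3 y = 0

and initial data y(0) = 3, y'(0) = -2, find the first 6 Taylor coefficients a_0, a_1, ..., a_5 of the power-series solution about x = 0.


Ansatz: y(x) = sum_{n>=0} a_n x^n, so y'(x) = sum_{n>=1} n a_n x^(n-1) and y''(x) = sum_{n>=2} n(n-1) a_n x^(n-2).
Substitute into P(x) y'' + Q(x) y' + R(x) y = 0 with P(x) = 1, Q(x) = 3x, R(x) = -3, and match powers of x.
Initial conditions: a_0 = 3, a_1 = -2.
Setting the coefficient of each power of x to zero and solving order by order (substituting the coefficients already found):
  x^0: 2 a_2 - 3 a_0 = 0  ->  2 a_2 = 3 a_0 = 9  ->  a_2 = 9/2
  x^1: 6 a_3 = 0  ->  a_3 = 0
  x^2: 12 a_4 + 3 a_2 = 0  ->  12 a_4 = -3 a_2 = -27/2  ->  a_4 = -9/8
  x^3: 20 a_5 + 6 a_3 = 0  ->  20 a_5 = -6 a_3 = 0  ->  a_5 = 0
Truncated series: y(x) = 3 - 2 x + (9/2) x^2 - (9/8) x^4 + O(x^6).

a_0 = 3; a_1 = -2; a_2 = 9/2; a_3 = 0; a_4 = -9/8; a_5 = 0


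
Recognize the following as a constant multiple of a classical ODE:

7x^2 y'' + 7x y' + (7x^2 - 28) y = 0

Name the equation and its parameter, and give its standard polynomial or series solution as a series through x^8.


All three coefficients share the factor 7; dividing through by 7 gives  x^2 y'' + x y' + (x^2 - 4) y = 0.
This matches the Bessel equation x^2 y'' + x y' + (x^2 - nu^2) y = 0 with nu^2 = 4, so nu = 2; the solution bounded at x = 0 is J_2(x).
Frobenius at x = 0: indicial roots ±nu; for r = nu the recurrence k(k + 2nu) c_k = -c_{k-2} gives the standard series J_nu(x) = sum_{k>=0} (-1)^k / (k! (k+nu)!) (x/2)^(2k+nu). Evaluate the first 4 terms:
  k = 0: (-1)^0 / (0! * 2! * 2^2) x^2 = 1/(1*2*4) x^2 = (1/8) x^2
  k = 1: (-1)^1 / (1! * 3! * 2^4) x^4 = -1/(1*6*16) x^4 = (-1/96) x^4
  k = 2: (-1)^2 / (2! * 4! * 2^6) x^6 = 1/(2*24*64) x^6 = (1/3072) x^6
  k = 3: (-1)^3 / (3! * 5! * 2^8) x^8 = -1/(6*120*256) x^8 = (-1/184320) x^8
Hence J_2(x) = -x^8/184320 + x^6/3072 - x^4/96 + x^2/8 + ....

J_2(x); series = -x^8/184320 + x^6/3072 - x^4/96 + x^2/8


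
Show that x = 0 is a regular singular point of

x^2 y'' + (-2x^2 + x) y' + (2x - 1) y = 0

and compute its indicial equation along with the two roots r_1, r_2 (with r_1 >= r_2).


Divide by x^2 to reach normal form y'' + P_1(x) y' + P_2(x) y = 0 with P_1(x) = -2 + 1/x and P_2(x) = 2/x - 1/x^2.
x = 0 is a singular point because the y'-coefficient -2 + 1/x has a pole at x = 0 and the y-coefficient 2/x - 1/x^2 has a pole at x = 0.
It is a regular singular point because x P_1(x) = p(x) = 1 - 2x and x^2 P_2(x) = q(x) = 2x - 1 are polynomials, hence analytic at x = 0.
p(0) = 1,  q(0) = -1.
Indicial equation: r(r-1) + p(0) r + q(0) = 0, i.e. r^2 + (p(0) - 1) r + q(0) = 0, i.e. r^2 - 1 = 0.
Discriminant: (0)^2 - 4(-1) = 4, so r = (0 ± 2)/2.
Solving: r_1 = 1, r_2 = -1.

indicial: r^2 - 1 = 0; roots r_1 = 1, r_2 = -1


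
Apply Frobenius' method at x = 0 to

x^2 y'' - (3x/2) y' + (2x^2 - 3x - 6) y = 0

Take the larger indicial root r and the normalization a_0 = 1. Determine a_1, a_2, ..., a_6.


Write in Frobenius form y'' + (p(x)/x) y' + (q(x)/x^2) y = 0:
  p(x) = -3/2,  q(x) = 2x^2 - 3x - 6.
Indicial equation: r(r-1) + (-3/2) r + (-6) = 0 -> roots r_1 = 4, r_2 = -3/2.
Take r = r_1 = 4. Let y(x) = x^r sum_{n>=0} a_n x^n with a_0 = 1.
Substitute y = x^r sum a_n x^n and match x^{r+n}. The recurrence is
  D(n) a_n - 3 a_{n-1} + 2 a_{n-2} = 0,  where D(n) = (r+n)(r+n-1) + (-3/2)(r+n) + (-6).
  a_n = [3 a_{n-1} - 2 a_{n-2}] / D(n).
Since the indicial polynomial factors as (r - r_1)(r - r_2), D(n) = (r_1 + n - r_1)(r_1 + n - r_2) = n(n + 11/2).
Evaluating step by step (a_0 = 1):
  n = 1: D(1) = 1(1 + 11/2) = 13/2; numerator = 3(1) = 3; a_1 = (3)/(13/2) = 6/13
  n = 2: D(2) = 2(2 + 11/2) = 15; numerator = 3(6/13) - 2(1) = -8/13; a_2 = (-8/13)/(15) = -8/195
  n = 3: D(3) = 3(3 + 11/2) = 51/2; numerator = 3(-8/195) - 2(6/13) = -68/65; a_3 = (-68/65)/(51/2) = -8/195
  n = 4: D(4) = 4(4 + 11/2) = 38; numerator = 3(-8/195) - 2(-8/195) = -8/195; a_4 = (-8/195)/(38) = -4/3705
  n = 5: D(5) = 5(5 + 11/2) = 105/2; numerator = 3(-4/3705) - 2(-8/195) = 292/3705; a_5 = (292/3705)/(105/2) = 584/389025
  n = 6: D(6) = 6(6 + 11/2) = 69; numerator = 3(584/389025) - 2(-4/3705) = 288/43225; a_6 = (288/43225)/(69) = 96/994175

r = 4; a_0 = 1; a_1 = 6/13; a_2 = -8/195; a_3 = -8/195; a_4 = -4/3705; a_5 = 584/389025; a_6 = 96/994175


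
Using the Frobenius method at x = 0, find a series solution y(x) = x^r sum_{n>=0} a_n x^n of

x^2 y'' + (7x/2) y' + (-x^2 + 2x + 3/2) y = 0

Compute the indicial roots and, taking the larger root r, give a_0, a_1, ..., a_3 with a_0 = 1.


Write in Frobenius form y'' + (p(x)/x) y' + (q(x)/x^2) y = 0:
  p(x) = 7/2,  q(x) = -x^2 + 2x + 3/2.
Indicial equation: r(r-1) + (7/2) r + (3/2) = 0 -> roots r_1 = -1, r_2 = -3/2.
Take r = r_1 = -1. Let y(x) = x^r sum_{n>=0} a_n x^n with a_0 = 1.
Substitute y = x^r sum a_n x^n and match x^{r+n}. The recurrence is
  D(n) a_n + 2 a_{n-1} - 1 a_{n-2} = 0,  where D(n) = (r+n)(r+n-1) + (7/2)(r+n) + (3/2).
  a_n = [-2 a_{n-1} + 1 a_{n-2}] / D(n).
Since the indicial polynomial factors as (r - r_1)(r - r_2), D(n) = (r_1 + n - r_1)(r_1 + n - r_2) = n(n + 1/2).
Evaluating step by step (a_0 = 1):
  n = 1: D(1) = 1(1 + 1/2) = 3/2; numerator = -2(1) = -2; a_1 = (-2)/(3/2) = -4/3
  n = 2: D(2) = 2(2 + 1/2) = 5; numerator = -2(-4/3) + 1(1) = 11/3; a_2 = (11/3)/(5) = 11/15
  n = 3: D(3) = 3(3 + 1/2) = 21/2; numerator = -2(11/15) + 1(-4/3) = -14/5; a_3 = (-14/5)/(21/2) = -4/15

r = -1; a_0 = 1; a_1 = -4/3; a_2 = 11/15; a_3 = -4/15


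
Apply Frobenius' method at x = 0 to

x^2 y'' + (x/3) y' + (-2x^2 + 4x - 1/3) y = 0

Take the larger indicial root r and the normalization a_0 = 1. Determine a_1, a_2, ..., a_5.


Write in Frobenius form y'' + (p(x)/x) y' + (q(x)/x^2) y = 0:
  p(x) = 1/3,  q(x) = -2x^2 + 4x - 1/3.
Indicial equation: r(r-1) + (1/3) r + (-1/3) = 0 -> roots r_1 = 1, r_2 = -1/3.
Take r = r_1 = 1. Let y(x) = x^r sum_{n>=0} a_n x^n with a_0 = 1.
Substitute y = x^r sum a_n x^n and match x^{r+n}. The recurrence is
  D(n) a_n + 4 a_{n-1} - 2 a_{n-2} = 0,  where D(n) = (r+n)(r+n-1) + (1/3)(r+n) + (-1/3).
  a_n = [-4 a_{n-1} + 2 a_{n-2}] / D(n).
Since the indicial polynomial factors as (r - r_1)(r - r_2), D(n) = (r_1 + n - r_1)(r_1 + n - r_2) = n(n + 4/3).
Evaluating step by step (a_0 = 1):
  n = 1: D(1) = 1(1 + 4/3) = 7/3; numerator = -4(1) = -4; a_1 = (-4)/(7/3) = -12/7
  n = 2: D(2) = 2(2 + 4/3) = 20/3; numerator = -4(-12/7) + 2(1) = 62/7; a_2 = (62/7)/(20/3) = 93/70
  n = 3: D(3) = 3(3 + 4/3) = 13; numerator = -4(93/70) + 2(-12/7) = -306/35; a_3 = (-306/35)/(13) = -306/455
  n = 4: D(4) = 4(4 + 4/3) = 64/3; numerator = -4(-306/455) + 2(93/70) = 2433/455; a_4 = (2433/455)/(64/3) = 7299/29120
  n = 5: D(5) = 5(5 + 4/3) = 95/3; numerator = -4(7299/29120) + 2(-306/455) = -17091/7280; a_5 = (-17091/7280)/(95/3) = -51273/691600

r = 1; a_0 = 1; a_1 = -12/7; a_2 = 93/70; a_3 = -306/455; a_4 = 7299/29120; a_5 = -51273/691600


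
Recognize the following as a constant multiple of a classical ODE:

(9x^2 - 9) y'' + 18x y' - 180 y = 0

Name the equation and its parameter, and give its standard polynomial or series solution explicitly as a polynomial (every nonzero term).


All three coefficients share the factor -9; dividing through by -9 gives  (1 - x^2) y'' - 2x y' + 20 y = 0.
This matches the Legendre equation (1 - x^2) y'' - 2x y' + n(n+1) y = 0 (note the -2x y' term) with n(n+1) = 20, so n = 4; the polynomial solution is P_4(x).
With y = sum_k a_k x^k, matching x^k gives (k+2)(k+1) a_{k+2} = [k(k+1) - n(n+1)] a_k = (k - 4)(k + 5) a_k. The right side vanishes at k = 4, so the series with the parity of 4 terminates at degree 4.
Standard normalization (P_n(1) = 1): leading coefficient (2n)!/(2^n (n!)^2) = 40320/(16*576) = 35/8, so a_4 = 35/8. Work downward with a_k = (k+1)(k+2) a_{k+2} / ((k - 4)(k + 5)):
  a_2 = (3)(4)(35/8) / ((2 - 4)(2 + 5)) = (105/2)/(-14) = -15/4
  a_0 = (1)(2)(-15/4) / ((0 - 4)(0 + 5)) = (-15/2)/(-20) = 3/8
Hence P_4(x) = 35 x^4/8 - 15 x^2/4 + 3/8.

P_4(x); series = 35 x^4/8 - 15 x^2/4 + 3/8


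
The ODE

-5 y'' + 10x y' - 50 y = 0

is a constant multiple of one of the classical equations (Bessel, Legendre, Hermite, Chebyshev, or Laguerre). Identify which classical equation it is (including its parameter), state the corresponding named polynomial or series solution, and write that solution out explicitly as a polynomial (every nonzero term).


All three coefficients share the factor -5; dividing through by -5 gives  y'' - 2x y' + 10 y = 0.
This matches the Hermite equation y'' - 2x y' + 2n y = 0 with 2n = 10, so n = 5; the polynomial solution is H_5(x).
With y = sum_k a_k x^k, matching x^k gives (k+2)(k+1) a_{k+2} = 2(k - n) a_k = 2(k - 5) a_k. The right side vanishes at k = 5, so the series with the parity of 5 terminates at degree 5.
Standard normalization: leading coefficient of H_n is 2^n, so a_5 = 2^5 = 32. Work downward with a_k = (k+1)(k+2) a_{k+2} / (2(k - n)):
  a_3 = (4)(5)(32) / (2(3 - 5)) = 640/(-4) = -160
  a_1 = (2)(3)(-160) / (2(1 - 5)) = -960/(-8) = 120
Hence H_5(x) = 32 x^5 - 160 x^3 + 120 x.

H_5(x); series = 32 x^5 - 160 x^3 + 120 x


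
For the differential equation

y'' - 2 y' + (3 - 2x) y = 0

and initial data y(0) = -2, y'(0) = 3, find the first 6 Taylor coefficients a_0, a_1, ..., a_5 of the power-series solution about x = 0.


Ansatz: y(x) = sum_{n>=0} a_n x^n, so y'(x) = sum_{n>=1} n a_n x^(n-1) and y''(x) = sum_{n>=2} n(n-1) a_n x^(n-2).
Substitute into P(x) y'' + Q(x) y' + R(x) y = 0 with P(x) = 1, Q(x) = -2, R(x) = 3 - 2x, and match powers of x.
Initial conditions: a_0 = -2, a_1 = 3.
Setting the coefficient of each power of x to zero and solving order by order (substituting the coefficients already found):
  x^0: 2 a_2 - 2 a_1 + 3 a_0 = 0  ->  2 a_2 = 2 a_1 - 3 a_0 = 12  ->  a_2 = 6
  x^1: 6 a_3 - 4 a_2 + 3 a_1 - 2 a_0 = 0  ->  6 a_3 = 4 a_2 - 3 a_1 + 2 a_0 = 11  ->  a_3 = 11/6
  x^2: 12 a_4 - 6 a_3 + 3 a_2 - 2 a_1 = 0  ->  12 a_4 = 6 a_3 - 3 a_2 + 2 a_1 = -1  ->  a_4 = -1/12
  x^3: 20 a_5 - 8 a_4 + 3 a_3 - 2 a_2 = 0  ->  20 a_5 = 8 a_4 - 3 a_3 + 2 a_2 = 35/6  ->  a_5 = 7/24
Truncated series: y(x) = -2 + 3 x + 6 x^2 + (11/6) x^3 - (1/12) x^4 + (7/24) x^5 + O(x^6).

a_0 = -2; a_1 = 3; a_2 = 6; a_3 = 11/6; a_4 = -1/12; a_5 = 7/24


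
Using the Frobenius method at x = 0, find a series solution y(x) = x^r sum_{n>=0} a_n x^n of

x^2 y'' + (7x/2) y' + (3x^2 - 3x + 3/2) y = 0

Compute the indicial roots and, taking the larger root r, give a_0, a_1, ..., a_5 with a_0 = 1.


Write in Frobenius form y'' + (p(x)/x) y' + (q(x)/x^2) y = 0:
  p(x) = 7/2,  q(x) = 3x^2 - 3x + 3/2.
Indicial equation: r(r-1) + (7/2) r + (3/2) = 0 -> roots r_1 = -1, r_2 = -3/2.
Take r = r_1 = -1. Let y(x) = x^r sum_{n>=0} a_n x^n with a_0 = 1.
Substitute y = x^r sum a_n x^n and match x^{r+n}. The recurrence is
  D(n) a_n - 3 a_{n-1} + 3 a_{n-2} = 0,  where D(n) = (r+n)(r+n-1) + (7/2)(r+n) + (3/2).
  a_n = [3 a_{n-1} - 3 a_{n-2}] / D(n).
Since the indicial polynomial factors as (r - r_1)(r - r_2), D(n) = (r_1 + n - r_1)(r_1 + n - r_2) = n(n + 1/2).
Evaluating step by step (a_0 = 1):
  n = 1: D(1) = 1(1 + 1/2) = 3/2; numerator = 3(1) = 3; a_1 = (3)/(3/2) = 2
  n = 2: D(2) = 2(2 + 1/2) = 5; numerator = 3(2) - 3(1) = 3; a_2 = (3)/(5) = 3/5
  n = 3: D(3) = 3(3 + 1/2) = 21/2; numerator = 3(3/5) - 3(2) = -21/5; a_3 = (-21/5)/(21/2) = -2/5
  n = 4: D(4) = 4(4 + 1/2) = 18; numerator = 3(-2/5) - 3(3/5) = -3; a_4 = (-3)/(18) = -1/6
  n = 5: D(5) = 5(5 + 1/2) = 55/2; numerator = 3(-1/6) - 3(-2/5) = 7/10; a_5 = (7/10)/(55/2) = 7/275

r = -1; a_0 = 1; a_1 = 2; a_2 = 3/5; a_3 = -2/5; a_4 = -1/6; a_5 = 7/275


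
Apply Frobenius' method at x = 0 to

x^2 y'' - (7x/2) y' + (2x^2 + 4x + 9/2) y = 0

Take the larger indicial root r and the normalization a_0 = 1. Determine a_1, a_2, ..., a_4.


Write in Frobenius form y'' + (p(x)/x) y' + (q(x)/x^2) y = 0:
  p(x) = -7/2,  q(x) = 2x^2 + 4x + 9/2.
Indicial equation: r(r-1) + (-7/2) r + (9/2) = 0 -> roots r_1 = 3, r_2 = 3/2.
Take r = r_1 = 3. Let y(x) = x^r sum_{n>=0} a_n x^n with a_0 = 1.
Substitute y = x^r sum a_n x^n and match x^{r+n}. The recurrence is
  D(n) a_n + 4 a_{n-1} + 2 a_{n-2} = 0,  where D(n) = (r+n)(r+n-1) + (-7/2)(r+n) + (9/2).
  a_n = [-4 a_{n-1} - 2 a_{n-2}] / D(n).
Since the indicial polynomial factors as (r - r_1)(r - r_2), D(n) = (r_1 + n - r_1)(r_1 + n - r_2) = n(n + 3/2).
Evaluating step by step (a_0 = 1):
  n = 1: D(1) = 1(1 + 3/2) = 5/2; numerator = -4(1) = -4; a_1 = (-4)/(5/2) = -8/5
  n = 2: D(2) = 2(2 + 3/2) = 7; numerator = -4(-8/5) - 2(1) = 22/5; a_2 = (22/5)/(7) = 22/35
  n = 3: D(3) = 3(3 + 3/2) = 27/2; numerator = -4(22/35) - 2(-8/5) = 24/35; a_3 = (24/35)/(27/2) = 16/315
  n = 4: D(4) = 4(4 + 3/2) = 22; numerator = -4(16/315) - 2(22/35) = -92/63; a_4 = (-92/63)/(22) = -46/693

r = 3; a_0 = 1; a_1 = -8/5; a_2 = 22/35; a_3 = 16/315; a_4 = -46/693


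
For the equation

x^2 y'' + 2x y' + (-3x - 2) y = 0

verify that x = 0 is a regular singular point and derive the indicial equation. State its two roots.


Divide by x^2 to reach normal form y'' + P_1(x) y' + P_2(x) y = 0 with P_1(x) = 2/x and P_2(x) = -3/x - 2/x^2.
x = 0 is a singular point because the y'-coefficient 2/x has a pole at x = 0 and the y-coefficient -3/x - 2/x^2 has a pole at x = 0.
It is a regular singular point because x P_1(x) = p(x) = 2 and x^2 P_2(x) = q(x) = -3x - 2 are polynomials, hence analytic at x = 0.
p(0) = 2,  q(0) = -2.
Indicial equation: r(r-1) + p(0) r + q(0) = 0, i.e. r^2 + (p(0) - 1) r + q(0) = 0, i.e. r^2 + 1 r - 2 = 0.
Discriminant: (1)^2 - 4(-2) = 9, so r = (-1 ± 3)/2.
Solving: r_1 = 1, r_2 = -2.

indicial: r^2 + 1 r - 2 = 0; roots r_1 = 1, r_2 = -2


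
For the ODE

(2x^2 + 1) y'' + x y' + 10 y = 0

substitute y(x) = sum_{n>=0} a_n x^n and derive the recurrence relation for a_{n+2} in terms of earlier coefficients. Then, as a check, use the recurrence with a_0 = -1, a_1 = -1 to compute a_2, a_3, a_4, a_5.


Substitute y = sum_n a_n x^n.
(1 + 2 x^2) y'' contributes (n+2)(n+1) a_{n+2} + 2 n(n-1) a_n at x^n.
x y'(x) contributes n a_n at x^n.
10 y(x) contributes 10 a_n at x^n.
Matching x^n: (n+2)(n+1) a_{n+2} + (2 n(n-1) + n + 10) a_n = 0.
Thus a_{n+2} = (-2 n(n-1) - n - 10) / ((n+1)(n+2)) * a_n.

Check with a_0 = -1, a_1 = -1 (apply the recurrence for n = 0, 1, 2, 3): a_0 = -1, a_1 = -1, a_2 = 5, a_3 = 11/6, a_4 = -20/3, a_5 = -55/24.

a_(n+2) = (-2 n(n-1) - n - 10) / ((n+1)(n+2)) * a_n; check: a_0 = -1, a_1 = -1, a_2 = 5, a_3 = 11/6, a_4 = -20/3, a_5 = -55/24


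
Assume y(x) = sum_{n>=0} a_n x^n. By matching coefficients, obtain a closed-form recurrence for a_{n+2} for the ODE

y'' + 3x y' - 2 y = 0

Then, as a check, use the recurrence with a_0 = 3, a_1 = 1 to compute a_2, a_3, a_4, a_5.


Substitute y = sum_n a_n x^n.
y''(x) has coefficient (n+2)(n+1) a_{n+2} at x^n;
3 x y'(x) has coefficient 3 n a_n at x^n (shift);
-2 y(x) has coefficient -2 a_n at x^n.
Matching x^n: (n+2)(n+1) a_{n+2} + (3n - 2) a_n = 0.
Thus a_{n+2} = (-3n + 2) / ((n+1)(n+2)) * a_n.

Check with a_0 = 3, a_1 = 1 (apply the recurrence for n = 0, 1, 2, 3): a_0 = 3, a_1 = 1, a_2 = 3, a_3 = -1/6, a_4 = -1, a_5 = 7/120.

a_(n+2) = (-3n + 2) / ((n+1)(n+2)) * a_n; check: a_0 = 3, a_1 = 1, a_2 = 3, a_3 = -1/6, a_4 = -1, a_5 = 7/120


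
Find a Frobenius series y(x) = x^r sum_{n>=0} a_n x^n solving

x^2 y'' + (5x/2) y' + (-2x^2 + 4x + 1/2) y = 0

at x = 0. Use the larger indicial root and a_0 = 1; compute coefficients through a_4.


Write in Frobenius form y'' + (p(x)/x) y' + (q(x)/x^2) y = 0:
  p(x) = 5/2,  q(x) = -2x^2 + 4x + 1/2.
Indicial equation: r(r-1) + (5/2) r + (1/2) = 0 -> roots r_1 = -1/2, r_2 = -1.
Take r = r_1 = -1/2. Let y(x) = x^r sum_{n>=0} a_n x^n with a_0 = 1.
Substitute y = x^r sum a_n x^n and match x^{r+n}. The recurrence is
  D(n) a_n + 4 a_{n-1} - 2 a_{n-2} = 0,  where D(n) = (r+n)(r+n-1) + (5/2)(r+n) + (1/2).
  a_n = [-4 a_{n-1} + 2 a_{n-2}] / D(n).
Since the indicial polynomial factors as (r - r_1)(r - r_2), D(n) = (r_1 + n - r_1)(r_1 + n - r_2) = n(n + 1/2).
Evaluating step by step (a_0 = 1):
  n = 1: D(1) = 1(1 + 1/2) = 3/2; numerator = -4(1) = -4; a_1 = (-4)/(3/2) = -8/3
  n = 2: D(2) = 2(2 + 1/2) = 5; numerator = -4(-8/3) + 2(1) = 38/3; a_2 = (38/3)/(5) = 38/15
  n = 3: D(3) = 3(3 + 1/2) = 21/2; numerator = -4(38/15) + 2(-8/3) = -232/15; a_3 = (-232/15)/(21/2) = -464/315
  n = 4: D(4) = 4(4 + 1/2) = 18; numerator = -4(-464/315) + 2(38/15) = 3452/315; a_4 = (3452/315)/(18) = 1726/2835

r = -1/2; a_0 = 1; a_1 = -8/3; a_2 = 38/15; a_3 = -464/315; a_4 = 1726/2835


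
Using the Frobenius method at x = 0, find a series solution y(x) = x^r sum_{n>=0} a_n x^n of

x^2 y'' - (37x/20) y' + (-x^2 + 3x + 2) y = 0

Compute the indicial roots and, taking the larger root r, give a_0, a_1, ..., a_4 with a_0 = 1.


Write in Frobenius form y'' + (p(x)/x) y' + (q(x)/x^2) y = 0:
  p(x) = -37/20,  q(x) = -x^2 + 3x + 2.
Indicial equation: r(r-1) + (-37/20) r + (2) = 0 -> roots r_1 = 8/5, r_2 = 5/4.
Take r = r_1 = 8/5. Let y(x) = x^r sum_{n>=0} a_n x^n with a_0 = 1.
Substitute y = x^r sum a_n x^n and match x^{r+n}. The recurrence is
  D(n) a_n + 3 a_{n-1} - 1 a_{n-2} = 0,  where D(n) = (r+n)(r+n-1) + (-37/20)(r+n) + (2).
  a_n = [-3 a_{n-1} + 1 a_{n-2}] / D(n).
Since the indicial polynomial factors as (r - r_1)(r - r_2), D(n) = (r_1 + n - r_1)(r_1 + n - r_2) = n(n + 7/20).
Evaluating step by step (a_0 = 1):
  n = 1: D(1) = 1(1 + 7/20) = 27/20; numerator = -3(1) = -3; a_1 = (-3)/(27/20) = -20/9
  n = 2: D(2) = 2(2 + 7/20) = 47/10; numerator = -3(-20/9) + 1(1) = 23/3; a_2 = (23/3)/(47/10) = 230/141
  n = 3: D(3) = 3(3 + 7/20) = 201/20; numerator = -3(230/141) + 1(-20/9) = -3010/423; a_3 = (-3010/423)/(201/20) = -60200/85023
  n = 4: D(4) = 4(4 + 7/20) = 87/5; numerator = -3(-60200/85023) + 1(230/141) = 106430/28341; a_4 = (106430/28341)/(87/5) = 18350/85023

r = 8/5; a_0 = 1; a_1 = -20/9; a_2 = 230/141; a_3 = -60200/85023; a_4 = 18350/85023


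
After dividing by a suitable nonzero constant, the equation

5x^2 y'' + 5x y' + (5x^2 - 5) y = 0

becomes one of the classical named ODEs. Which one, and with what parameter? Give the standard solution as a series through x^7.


All three coefficients share the factor 5; dividing through by 5 gives  x^2 y'' + x y' + (x^2 - 1) y = 0.
This matches the Bessel equation x^2 y'' + x y' + (x^2 - nu^2) y = 0 with nu^2 = 1, so nu = 1; the solution bounded at x = 0 is J_1(x).
Frobenius at x = 0: indicial roots ±nu; for r = nu the recurrence k(k + 2nu) c_k = -c_{k-2} gives the standard series J_nu(x) = sum_{k>=0} (-1)^k / (k! (k+nu)!) (x/2)^(2k+nu). Evaluate the first 4 terms:
  k = 0: (-1)^0 / (0! * 1! * 2^1) x^1 = 1/(1*1*2) x^1 = (1/2) x^1
  k = 1: (-1)^1 / (1! * 2! * 2^3) x^3 = -1/(1*2*8) x^3 = (-1/16) x^3
  k = 2: (-1)^2 / (2! * 3! * 2^5) x^5 = 1/(2*6*32) x^5 = (1/384) x^5
  k = 3: (-1)^3 / (3! * 4! * 2^7) x^7 = -1/(6*24*128) x^7 = (-1/18432) x^7
Hence J_1(x) = -x^7/18432 + x^5/384 - x^3/16 + x/2 + ....

J_1(x); series = -x^7/18432 + x^5/384 - x^3/16 + x/2


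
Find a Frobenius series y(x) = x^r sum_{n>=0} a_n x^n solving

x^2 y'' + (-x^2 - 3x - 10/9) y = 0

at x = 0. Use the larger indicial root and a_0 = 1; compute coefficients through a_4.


Write in Frobenius form y'' + (p(x)/x) y' + (q(x)/x^2) y = 0:
  p(x) = 0,  q(x) = -x^2 - 3x - 10/9.
Indicial equation: r(r-1) + (0) r + (-10/9) = 0 -> roots r_1 = 5/3, r_2 = -2/3.
Take r = r_1 = 5/3. Let y(x) = x^r sum_{n>=0} a_n x^n with a_0 = 1.
Substitute y = x^r sum a_n x^n and match x^{r+n}. The recurrence is
  D(n) a_n - 3 a_{n-1} - 1 a_{n-2} = 0,  where D(n) = (r+n)(r+n-1) + (0)(r+n) + (-10/9).
  a_n = [3 a_{n-1} + 1 a_{n-2}] / D(n).
Since the indicial polynomial factors as (r - r_1)(r - r_2), D(n) = (r_1 + n - r_1)(r_1 + n - r_2) = n(n + 7/3).
Evaluating step by step (a_0 = 1):
  n = 1: D(1) = 1(1 + 7/3) = 10/3; numerator = 3(1) = 3; a_1 = (3)/(10/3) = 9/10
  n = 2: D(2) = 2(2 + 7/3) = 26/3; numerator = 3(9/10) + 1(1) = 37/10; a_2 = (37/10)/(26/3) = 111/260
  n = 3: D(3) = 3(3 + 7/3) = 16; numerator = 3(111/260) + 1(9/10) = 567/260; a_3 = (567/260)/(16) = 567/4160
  n = 4: D(4) = 4(4 + 7/3) = 76/3; numerator = 3(567/4160) + 1(111/260) = 3477/4160; a_4 = (3477/4160)/(76/3) = 549/16640

r = 5/3; a_0 = 1; a_1 = 9/10; a_2 = 111/260; a_3 = 567/4160; a_4 = 549/16640


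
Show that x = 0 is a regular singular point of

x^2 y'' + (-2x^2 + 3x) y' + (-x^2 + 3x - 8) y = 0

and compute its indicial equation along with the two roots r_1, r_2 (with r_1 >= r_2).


Divide by x^2 to reach normal form y'' + P_1(x) y' + P_2(x) y = 0 with P_1(x) = -2 + 3/x and P_2(x) = -1 + 3/x - 8/x^2.
x = 0 is a singular point because the y'-coefficient -2 + 3/x has a pole at x = 0 and the y-coefficient -1 + 3/x - 8/x^2 has a pole at x = 0.
It is a regular singular point because x P_1(x) = p(x) = 3 - 2x and x^2 P_2(x) = q(x) = -x^2 + 3x - 8 are polynomials, hence analytic at x = 0.
p(0) = 3,  q(0) = -8.
Indicial equation: r(r-1) + p(0) r + q(0) = 0, i.e. r^2 + (p(0) - 1) r + q(0) = 0, i.e. r^2 + 2 r - 8 = 0.
Discriminant: (2)^2 - 4(-8) = 36, so r = (-2 ± 6)/2.
Solving: r_1 = 2, r_2 = -4.

indicial: r^2 + 2 r - 8 = 0; roots r_1 = 2, r_2 = -4


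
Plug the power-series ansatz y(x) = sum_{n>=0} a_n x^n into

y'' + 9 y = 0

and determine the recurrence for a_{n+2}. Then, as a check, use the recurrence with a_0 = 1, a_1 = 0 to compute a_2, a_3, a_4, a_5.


Substitute y = sum_n a_n x^n into y'' + (const) y = 0.
y''(x) = sum_{n>=0} (n+2)(n+1) a_{n+2} x^n.
The ODE becomes sum_n [(n+2)(n+1) a_{n+2} + 9 a_n] x^n = 0.
Setting each coefficient to zero gives the recurrence:
  (n+2)(n+1) a_{n+2} + 9 a_n = 0,
  a_{n+2} = -9 / ((n+1)(n+2)) a_n.

Check with a_0 = 1, a_1 = 0 (apply the recurrence for n = 0, 1, 2, 3): a_0 = 1, a_1 = 0, a_2 = -9/2, a_3 = 0, a_4 = 27/8, a_5 = 0.

a_{n+2} = -9/((n+1)(n+2)) * a_n; check: a_0 = 1, a_1 = 0, a_2 = -9/2, a_3 = 0, a_4 = 27/8, a_5 = 0


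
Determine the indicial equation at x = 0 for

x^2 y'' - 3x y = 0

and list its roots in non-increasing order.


Divide by x^2 to reach normal form y'' + P_1(x) y' + P_2(x) y = 0 with P_1(x) = 0 and P_2(x) = -3/x.
x = 0 is a singular point because the y-coefficient -3/x has a pole at x = 0.
It is a regular singular point because x P_1(x) = p(x) = 0 and x^2 P_2(x) = q(x) = -3x are polynomials, hence analytic at x = 0.
p(0) = 0,  q(0) = 0.
Indicial equation: r(r-1) + p(0) r + q(0) = 0, i.e. r^2 + (p(0) - 1) r + q(0) = 0, i.e. r^2 - 1 r = 0.
Discriminant: (-1)^2 - 4(0) = 1, so r = (1 ± 1)/2.
Solving: r_1 = 1, r_2 = 0.

indicial: r^2 - 1 r = 0; roots r_1 = 1, r_2 = 0


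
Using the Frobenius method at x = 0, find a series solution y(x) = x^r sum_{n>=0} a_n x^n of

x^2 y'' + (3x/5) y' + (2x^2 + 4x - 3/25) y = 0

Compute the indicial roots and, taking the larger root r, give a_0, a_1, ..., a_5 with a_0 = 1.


Write in Frobenius form y'' + (p(x)/x) y' + (q(x)/x^2) y = 0:
  p(x) = 3/5,  q(x) = 2x^2 + 4x - 3/25.
Indicial equation: r(r-1) + (3/5) r + (-3/25) = 0 -> roots r_1 = 3/5, r_2 = -1/5.
Take r = r_1 = 3/5. Let y(x) = x^r sum_{n>=0} a_n x^n with a_0 = 1.
Substitute y = x^r sum a_n x^n and match x^{r+n}. The recurrence is
  D(n) a_n + 4 a_{n-1} + 2 a_{n-2} = 0,  where D(n) = (r+n)(r+n-1) + (3/5)(r+n) + (-3/25).
  a_n = [-4 a_{n-1} - 2 a_{n-2}] / D(n).
Since the indicial polynomial factors as (r - r_1)(r - r_2), D(n) = (r_1 + n - r_1)(r_1 + n - r_2) = n(n + 4/5).
Evaluating step by step (a_0 = 1):
  n = 1: D(1) = 1(1 + 4/5) = 9/5; numerator = -4(1) = -4; a_1 = (-4)/(9/5) = -20/9
  n = 2: D(2) = 2(2 + 4/5) = 28/5; numerator = -4(-20/9) - 2(1) = 62/9; a_2 = (62/9)/(28/5) = 155/126
  n = 3: D(3) = 3(3 + 4/5) = 57/5; numerator = -4(155/126) - 2(-20/9) = -10/21; a_3 = (-10/21)/(57/5) = -50/1197
  n = 4: D(4) = 4(4 + 4/5) = 96/5; numerator = -4(-50/1197) - 2(155/126) = -305/133; a_4 = (-305/133)/(96/5) = -1525/12768
  n = 5: D(5) = 5(5 + 4/5) = 29; numerator = -4(-1525/12768) - 2(-50/1197) = 5375/9576; a_5 = (5375/9576)/(29) = 5375/277704

r = 3/5; a_0 = 1; a_1 = -20/9; a_2 = 155/126; a_3 = -50/1197; a_4 = -1525/12768; a_5 = 5375/277704


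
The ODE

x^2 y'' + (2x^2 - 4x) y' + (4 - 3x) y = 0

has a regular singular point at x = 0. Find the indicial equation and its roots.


Divide by x^2 to reach normal form y'' + P_1(x) y' + P_2(x) y = 0 with P_1(x) = 2 - 4/x and P_2(x) = -3/x + 4/x^2.
x = 0 is a singular point because the y'-coefficient 2 - 4/x has a pole at x = 0 and the y-coefficient -3/x + 4/x^2 has a pole at x = 0.
It is a regular singular point because x P_1(x) = p(x) = 2x - 4 and x^2 P_2(x) = q(x) = 4 - 3x are polynomials, hence analytic at x = 0.
p(0) = -4,  q(0) = 4.
Indicial equation: r(r-1) + p(0) r + q(0) = 0, i.e. r^2 + (p(0) - 1) r + q(0) = 0, i.e. r^2 - 5 r + 4 = 0.
Discriminant: (-5)^2 - 4(4) = 9, so r = (5 ± 3)/2.
Solving: r_1 = 4, r_2 = 1.

indicial: r^2 - 5 r + 4 = 0; roots r_1 = 4, r_2 = 1


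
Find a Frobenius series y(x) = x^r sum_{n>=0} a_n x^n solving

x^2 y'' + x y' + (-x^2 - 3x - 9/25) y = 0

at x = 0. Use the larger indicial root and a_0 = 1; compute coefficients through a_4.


Write in Frobenius form y'' + (p(x)/x) y' + (q(x)/x^2) y = 0:
  p(x) = 1,  q(x) = -x^2 - 3x - 9/25.
Indicial equation: r(r-1) + (1) r + (-9/25) = 0 -> roots r_1 = 3/5, r_2 = -3/5.
Take r = r_1 = 3/5. Let y(x) = x^r sum_{n>=0} a_n x^n with a_0 = 1.
Substitute y = x^r sum a_n x^n and match x^{r+n}. The recurrence is
  D(n) a_n - 3 a_{n-1} - 1 a_{n-2} = 0,  where D(n) = (r+n)(r+n-1) + (1)(r+n) + (-9/25).
  a_n = [3 a_{n-1} + 1 a_{n-2}] / D(n).
Since the indicial polynomial factors as (r - r_1)(r - r_2), D(n) = (r_1 + n - r_1)(r_1 + n - r_2) = n(n + 6/5).
Evaluating step by step (a_0 = 1):
  n = 1: D(1) = 1(1 + 6/5) = 11/5; numerator = 3(1) = 3; a_1 = (3)/(11/5) = 15/11
  n = 2: D(2) = 2(2 + 6/5) = 32/5; numerator = 3(15/11) + 1(1) = 56/11; a_2 = (56/11)/(32/5) = 35/44
  n = 3: D(3) = 3(3 + 6/5) = 63/5; numerator = 3(35/44) + 1(15/11) = 15/4; a_3 = (15/4)/(63/5) = 25/84
  n = 4: D(4) = 4(4 + 6/5) = 104/5; numerator = 3(25/84) + 1(35/44) = 130/77; a_4 = (130/77)/(104/5) = 25/308

r = 3/5; a_0 = 1; a_1 = 15/11; a_2 = 35/44; a_3 = 25/84; a_4 = 25/308


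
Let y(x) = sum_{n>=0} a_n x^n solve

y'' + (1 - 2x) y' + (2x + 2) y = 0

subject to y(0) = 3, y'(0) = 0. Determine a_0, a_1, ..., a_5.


Ansatz: y(x) = sum_{n>=0} a_n x^n, so y'(x) = sum_{n>=1} n a_n x^(n-1) and y''(x) = sum_{n>=2} n(n-1) a_n x^(n-2).
Substitute into P(x) y'' + Q(x) y' + R(x) y = 0 with P(x) = 1, Q(x) = 1 - 2x, R(x) = 2x + 2, and match powers of x.
Initial conditions: a_0 = 3, a_1 = 0.
Setting the coefficient of each power of x to zero and solving order by order (substituting the coefficients already found):
  x^0: 2 a_2 + a_1 + 2 a_0 = 0  ->  2 a_2 = -a_1 - 2 a_0 = -6  ->  a_2 = -3
  x^1: 6 a_3 + 2 a_2 + 2 a_0 = 0  ->  6 a_3 = -2 a_2 - 2 a_0 = 0  ->  a_3 = 0
  x^2: 12 a_4 + 3 a_3 - 2 a_2 + 2 a_1 = 0  ->  12 a_4 = -3 a_3 + 2 a_2 - 2 a_1 = -6  ->  a_4 = -1/2
  x^3: 20 a_5 + 4 a_4 - 4 a_3 + 2 a_2 = 0  ->  20 a_5 = -4 a_4 + 4 a_3 - 2 a_2 = 8  ->  a_5 = 2/5
Truncated series: y(x) = 3 - 3 x^2 - (1/2) x^4 + (2/5) x^5 + O(x^6).

a_0 = 3; a_1 = 0; a_2 = -3; a_3 = 0; a_4 = -1/2; a_5 = 2/5


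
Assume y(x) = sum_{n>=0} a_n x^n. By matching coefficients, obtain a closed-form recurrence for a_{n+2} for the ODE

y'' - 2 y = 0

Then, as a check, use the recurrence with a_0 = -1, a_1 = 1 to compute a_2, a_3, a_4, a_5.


Substitute y = sum_n a_n x^n into y'' + (const) y = 0.
y''(x) = sum_{n>=0} (n+2)(n+1) a_{n+2} x^n.
The ODE becomes sum_n [(n+2)(n+1) a_{n+2} - 2 a_n] x^n = 0.
Setting each coefficient to zero gives the recurrence:
  (n+2)(n+1) a_{n+2} - 2 a_n = 0,
  a_{n+2} = 2 / ((n+1)(n+2)) a_n.

Check with a_0 = -1, a_1 = 1 (apply the recurrence for n = 0, 1, 2, 3): a_0 = -1, a_1 = 1, a_2 = -1, a_3 = 1/3, a_4 = -1/6, a_5 = 1/30.

a_{n+2} = 2/((n+1)(n+2)) * a_n; check: a_0 = -1, a_1 = 1, a_2 = -1, a_3 = 1/3, a_4 = -1/6, a_5 = 1/30


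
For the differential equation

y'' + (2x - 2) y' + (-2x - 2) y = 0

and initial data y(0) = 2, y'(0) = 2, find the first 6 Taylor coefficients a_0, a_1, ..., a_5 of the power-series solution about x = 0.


Ansatz: y(x) = sum_{n>=0} a_n x^n, so y'(x) = sum_{n>=1} n a_n x^(n-1) and y''(x) = sum_{n>=2} n(n-1) a_n x^(n-2).
Substitute into P(x) y'' + Q(x) y' + R(x) y = 0 with P(x) = 1, Q(x) = 2x - 2, R(x) = -2x - 2, and match powers of x.
Initial conditions: a_0 = 2, a_1 = 2.
Setting the coefficient of each power of x to zero and solving order by order (substituting the coefficients already found):
  x^0: 2 a_2 - 2 a_1 - 2 a_0 = 0  ->  2 a_2 = 2 a_1 + 2 a_0 = 8  ->  a_2 = 4
  x^1: 6 a_3 - 4 a_2 - 2 a_0 = 0  ->  6 a_3 = 4 a_2 + 2 a_0 = 20  ->  a_3 = 10/3
  x^2: 12 a_4 - 6 a_3 + 2 a_2 - 2 a_1 = 0  ->  12 a_4 = 6 a_3 - 2 a_2 + 2 a_1 = 16  ->  a_4 = 4/3
  x^3: 20 a_5 - 8 a_4 + 4 a_3 - 2 a_2 = 0  ->  20 a_5 = 8 a_4 - 4 a_3 + 2 a_2 = 16/3  ->  a_5 = 4/15
Truncated series: y(x) = 2 + 2 x + 4 x^2 + (10/3) x^3 + (4/3) x^4 + (4/15) x^5 + O(x^6).

a_0 = 2; a_1 = 2; a_2 = 4; a_3 = 10/3; a_4 = 4/3; a_5 = 4/15


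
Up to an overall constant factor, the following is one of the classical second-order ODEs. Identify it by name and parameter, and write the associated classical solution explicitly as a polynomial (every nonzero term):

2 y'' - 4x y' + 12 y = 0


All three coefficients share the factor 2; dividing through by 2 gives  y'' - 2x y' + 6 y = 0.
This matches the Hermite equation y'' - 2x y' + 2n y = 0 with 2n = 6, so n = 3; the polynomial solution is H_3(x).
With y = sum_k a_k x^k, matching x^k gives (k+2)(k+1) a_{k+2} = 2(k - n) a_k = 2(k - 3) a_k. The right side vanishes at k = 3, so the series with the parity of 3 terminates at degree 3.
Standard normalization: leading coefficient of H_n is 2^n, so a_3 = 2^3 = 8. Work downward with a_k = (k+1)(k+2) a_{k+2} / (2(k - n)):
  a_1 = (2)(3)(8) / (2(1 - 3)) = 48/(-4) = -12
Hence H_3(x) = 8 x^3 - 12 x.

H_3(x); series = 8 x^3 - 12 x
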